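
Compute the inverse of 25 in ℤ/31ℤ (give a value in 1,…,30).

5

25·5 = 125 = 4·31 + 1, so 25⁻¹ ≡ 5 (mod 31).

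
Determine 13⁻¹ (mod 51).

51 = 3·13 + 12
13 = 1·12 + 1
12 = 12·1 + 0
Back-substituting gives 13·4 ≡ 1 (mod 51).

4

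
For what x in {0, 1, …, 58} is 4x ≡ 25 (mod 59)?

21

The inverse of 4 mod 59 is 15 (since 4·15 = 60 ≡ 1).
So x ≡ 15·25 = 375 ≡ 21 (mod 59).
Check: 4·21 = 84 = 1·59 + 25.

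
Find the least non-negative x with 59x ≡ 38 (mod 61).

The inverse of 59 mod 61 is 30 (since 59·30 = 1770 ≡ 1).
Multiplying both sides by 30: x ≡ 30·38 = 1140 ≡ 42 (mod 61).
Check: 59·42 = 2478 = 40·61 + 38.

42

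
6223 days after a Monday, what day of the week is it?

Dividing 6223 by 7 gives quotient 889 and remainder 0.
Monday + 0 days → Monday.

Monday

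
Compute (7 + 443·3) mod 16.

443·3 = 1329.
1329 mod 16 = 1 (since 83·16 = 1328).
(7 + 1) mod 16 = 8.

8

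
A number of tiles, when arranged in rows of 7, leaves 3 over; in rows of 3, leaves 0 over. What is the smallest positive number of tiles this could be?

3

x ≡ 0 (mod 3) gives x ∈ {0, 3}.
The first of these with x mod 7 = 3 is 3.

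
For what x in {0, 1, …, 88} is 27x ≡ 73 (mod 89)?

6

The inverse of 27 mod 89 is 33 (since 27·33 = 891 ≡ 1).
So x ≡ 33·73 = 2409 ≡ 6 (mod 89).
Check: 27·6 = 162 = 1·89 + 73.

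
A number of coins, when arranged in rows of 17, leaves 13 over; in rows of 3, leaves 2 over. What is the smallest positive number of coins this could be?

47

x ≡ 2 (mod 3) gives x ∈ {2, 5, 8, 11, 14, 17, 20, 23, …}.
The first of these with x mod 17 = 13 is 47.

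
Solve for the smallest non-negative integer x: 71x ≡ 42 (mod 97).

The inverse of 71 mod 97 is 41 (since 71·41 = 2911 ≡ 1).
Multiplying both sides by 41: x ≡ 41·42 = 1722 ≡ 73 (mod 97).
Check: 71·73 = 5183 = 53·97 + 42.

73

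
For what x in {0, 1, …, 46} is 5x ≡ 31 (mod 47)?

25

The inverse of 5 mod 47 is 19 (since 5·19 = 95 ≡ 1).
So x ≡ 19·31 = 589 ≡ 25 (mod 47).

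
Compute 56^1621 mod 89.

By repeated squaring mod 89: 56^1≡56, 56^2≡21, 56^4≡85, 56^8≡16, 56^16≡78, 56^32≡32, 56^64≡45, 56^128≡67, 56^256≡39, 56^512≡8, 56^1024≡64.
Since 1621 = 1 + 4 + 16 + 64 + 512 + 1024 in binary, 56^1621 ≡ 56·85·78·45·8·64 ≡ 41 (mod 89).

41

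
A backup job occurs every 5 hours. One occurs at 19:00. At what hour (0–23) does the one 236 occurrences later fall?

236·5 = 1180.
1180 mod 24 = 4 (since 49·24 = 1176).
(19 + 4) mod 24 = 23.

23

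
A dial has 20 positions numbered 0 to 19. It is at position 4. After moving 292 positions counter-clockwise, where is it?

12

Dividing 292 by 20 gives quotient 14 and remainder 12.
(4 − 12) mod 20 = 12.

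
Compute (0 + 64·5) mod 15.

64·5 = 320.
Dividing 320 by 15 gives quotient 21 and remainder 5.
(0 + 5) mod 15 = 5.

5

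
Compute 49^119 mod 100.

Successive squares of 49 mod 100: 49^1≡49, 49^2≡1, 49^4≡1, 49^8≡1, 49^16≡1, 49^32≡1, 49^64≡1.
119 = 1 + 2 + 4 + 16 + 32 + 64, so 49^119 ≡ 49·1·1·1·1·1 ≡ 49 (mod 100).

49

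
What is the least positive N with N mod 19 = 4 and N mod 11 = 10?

175

x ≡ 10 (mod 11) gives x ∈ {10, 21, 32, 43, 54, 65, 76, 87, …}.
The first of these with x mod 19 = 4 is 175.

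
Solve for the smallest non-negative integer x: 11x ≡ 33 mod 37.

11⁻¹ ≡ 27 (mod 37) because 11·27 = 297 = 8·37 + 1.
So x ≡ 27·33 = 891 ≡ 3 (mod 37).
Check: 11·3 = 33 = 0·37 + 33.

3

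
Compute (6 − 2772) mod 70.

34

2772 mod 70 = 42 (since 39·70 = 2730).
(6 − 42) mod 70 = 34.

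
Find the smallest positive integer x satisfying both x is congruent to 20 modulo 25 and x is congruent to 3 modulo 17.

x ≡ 3 (mod 17) gives x ∈ {3, 20}.
The first of these with x mod 25 = 20 is 20.

20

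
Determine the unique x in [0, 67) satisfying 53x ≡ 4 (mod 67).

The inverse of 53 mod 67 is 43 (since 53·43 = 2279 ≡ 1).
Multiplying both sides by 43: x ≡ 43·4 = 172 ≡ 38 (mod 67).

38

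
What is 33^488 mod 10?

1

Last digits of 3^n: 3, 9, 7, 1 (period 4).
488 leaves remainder 0 on division by 4, so 33^488 ends in 1.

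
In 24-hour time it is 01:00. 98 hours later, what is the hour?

Dividing 98 by 24 gives quotient 4 and remainder 2.
(1 + 2) mod 24 = 3.

3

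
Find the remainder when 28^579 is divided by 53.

Square-and-reduce mod 53: 28^1≡28, 28^2≡42, 28^4≡15, 28^8≡13, 28^16≡10, 28^32≡47, 28^64≡36, 28^128≡24, 28^256≡46, 28^512≡49.
Since 579 = 1 + 2 + 64 + 512 in binary, 28^579 ≡ 28·42·36·49 ≡ 44 (mod 53).

44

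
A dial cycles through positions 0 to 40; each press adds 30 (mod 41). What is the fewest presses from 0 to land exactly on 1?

26

41 = 1·30 + 11
30 = 2·11 + 8
11 = 1·8 + 3
8 = 2·3 + 2
3 = 1·2 + 1
2 = 2·1 + 0
Back-substituting gives 30·26 ≡ 1 (mod 41).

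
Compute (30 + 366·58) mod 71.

29

366·58 = 21228.
Dividing 21228 by 71 gives quotient 298 and remainder 70.
(30 + 70) mod 71 = 29.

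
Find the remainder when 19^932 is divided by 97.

Square-and-reduce mod 97: 19^1≡19, 19^2≡70, 19^4≡50, 19^8≡75, 19^16≡96, 19^32≡1, 19^64≡1, 19^128≡1, 19^256≡1, 19^512≡1.
Since 932 = 4 + 32 + 128 + 256 + 512 in binary, 19^932 ≡ 50·1·1·1·1 ≡ 50 (mod 97).

50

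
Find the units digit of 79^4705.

Last digits of 9^n: 9, 1 (period 2).
4705 leaves remainder 1 on division by 2, so 79^4705 ends in 9.

9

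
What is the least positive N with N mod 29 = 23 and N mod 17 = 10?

197

Since 17·12 ≡ 1 (mod 29), take x = 10 + 17·((23−10)·12 mod 29) = 10 + 17·11 = 197.
Check: 197 mod 29 = 23, 197 mod 17 = 10.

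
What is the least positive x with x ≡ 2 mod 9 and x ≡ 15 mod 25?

65

x ≡ 2 (mod 9) gives x ∈ {2, 11, 20, 29, 38, 47, 56, 65}.
The first of these with x mod 25 = 15 is 65.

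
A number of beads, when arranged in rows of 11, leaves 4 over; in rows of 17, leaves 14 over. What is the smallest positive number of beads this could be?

Since 17·2 ≡ 1 (mod 11), take x = 14 + 17·((4−14)·2 mod 11) = 14 + 17·2 = 48.
Check: 48 mod 11 = 4, 48 mod 17 = 14.

48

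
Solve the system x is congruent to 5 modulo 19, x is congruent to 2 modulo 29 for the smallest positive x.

176

x ≡ 5 (mod 19) gives x ∈ {5, 24, 43, 62, 81, 100, 119, 138, …}.
The first of these with x mod 29 = 2 is 176.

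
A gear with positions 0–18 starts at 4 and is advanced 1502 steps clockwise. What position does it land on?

5

1502 mod 19 = 1 (since 79·19 = 1501).
(4 + 1) mod 19 = 5.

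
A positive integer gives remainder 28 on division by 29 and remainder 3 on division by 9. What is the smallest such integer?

Since 9·13 ≡ 1 (mod 29), take x = 3 + 9·((28−3)·13 mod 29) = 3 + 9·6 = 57.
Check: 57 mod 29 = 28, 57 mod 9 = 3.

57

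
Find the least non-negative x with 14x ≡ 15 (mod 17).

The inverse of 14 mod 17 is 11 (since 14·11 = 154 ≡ 1).
So x ≡ 11·15 = 165 ≡ 12 (mod 17).

12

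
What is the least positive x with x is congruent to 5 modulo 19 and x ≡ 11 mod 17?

62

x ≡ 11 (mod 17) gives x ∈ {11, 28, 45, 62}.
The first of these with x mod 19 = 5 is 62.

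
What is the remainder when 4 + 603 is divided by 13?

9

603 − 46·13 = 5, so 603 ≡ 5 (mod 13).
(4 + 5) mod 13 = 9.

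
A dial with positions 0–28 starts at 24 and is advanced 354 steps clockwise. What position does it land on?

354 − 12·29 = 6, so 354 ≡ 6 (mod 29).
(24 + 6) mod 29 = 1.

1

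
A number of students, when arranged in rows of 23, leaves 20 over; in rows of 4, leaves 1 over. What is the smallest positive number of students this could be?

x ≡ 1 (mod 4) gives x ∈ {1, 5, 9, 13, 17, 21, 25, 29, …}.
The first of these with x mod 23 = 20 is 89.

89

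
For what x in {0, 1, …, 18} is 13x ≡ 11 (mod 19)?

The inverse of 13 mod 19 is 3 (since 13·3 = 39 ≡ 1).
Multiplying both sides by 3: x ≡ 3·11 = 33 ≡ 14 (mod 19).

14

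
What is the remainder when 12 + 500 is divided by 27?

500 − 18·27 = 14, so 500 ≡ 14 (mod 27).
(12 + 14) mod 27 = 26.

26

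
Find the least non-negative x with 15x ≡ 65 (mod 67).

49

The inverse of 15 mod 67 is 9 (since 15·9 = 135 ≡ 1).
So x ≡ 9·65 = 585 ≡ 49 (mod 67).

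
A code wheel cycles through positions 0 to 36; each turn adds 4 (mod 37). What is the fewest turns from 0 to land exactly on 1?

37 = 9·4 + 1
4 = 4·1 + 0
Back-substituting gives 4·28 ≡ 1 (mod 37).

28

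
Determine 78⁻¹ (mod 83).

33

83 = 1·78 + 5
78 = 15·5 + 3
5 = 1·3 + 2
3 = 1·2 + 1
2 = 2·1 + 0
Back-substituting gives 78·33 ≡ 1 (mod 83).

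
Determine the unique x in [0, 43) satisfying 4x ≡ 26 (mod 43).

4⁻¹ ≡ 11 (mod 43) because 4·11 = 44 = 1·43 + 1.
So x ≡ 11·26 = 286 ≡ 28 (mod 43).

28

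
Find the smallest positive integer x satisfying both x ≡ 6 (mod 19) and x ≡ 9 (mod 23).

101

x ≡ 6 (mod 19) gives x ∈ {6, 25, 44, 63, 82, 101}.
The first of these with x mod 23 = 9 is 101.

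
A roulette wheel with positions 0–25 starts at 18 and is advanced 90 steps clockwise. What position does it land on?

90 = 3·26 + 12, so 90 mod 26 = 12.
(18 + 12) mod 26 = 4.

4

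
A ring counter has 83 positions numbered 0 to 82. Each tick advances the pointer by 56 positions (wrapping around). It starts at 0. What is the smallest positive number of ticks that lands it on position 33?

8

56⁻¹ ≡ 43 (mod 83) because 56·43 = 2408 = 29·83 + 1.
So x ≡ 43·33 = 1419 ≡ 8 (mod 83).
Check: 56·8 = 448 = 5·83 + 33.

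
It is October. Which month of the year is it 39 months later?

January

39 mod 12 = 3 (since 3·12 = 36).
October + 3 months → January.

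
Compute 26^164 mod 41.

By repeated squaring mod 41: 26^1≡26, 26^2≡20, 26^4≡31, 26^8≡18, 26^16≡37, 26^32≡16, 26^64≡10, 26^128≡18.
Since 164 = 4 + 32 + 128 in binary, 26^164 ≡ 31·16·18 ≡ 31 (mod 41).

31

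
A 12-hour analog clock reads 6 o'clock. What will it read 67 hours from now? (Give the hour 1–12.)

1

Dividing 67 by 12 gives quotient 5 and remainder 7.
6 + 7 → 1 on a 12-hour dial.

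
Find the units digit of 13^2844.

1

Last digits of 3^n: 3, 9, 7, 1 (period 4).
2844 mod 4 = 0, so the last digit matches 3^4 = 1.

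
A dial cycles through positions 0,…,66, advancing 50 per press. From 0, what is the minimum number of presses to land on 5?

47

50⁻¹ ≡ 63 (mod 67) because 50·63 = 3150 = 47·67 + 1.
Multiplying both sides by 63: x ≡ 63·5 = 315 ≡ 47 (mod 67).
Check: 50·47 = 2350 = 35·67 + 5.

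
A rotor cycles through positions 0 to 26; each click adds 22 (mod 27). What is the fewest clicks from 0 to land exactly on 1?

22·16 = 352 = 13·27 + 1, so 22⁻¹ ≡ 16 (mod 27).

16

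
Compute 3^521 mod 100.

3

Successive squares of 3 mod 100: 3^1≡3, 3^2≡9, 3^4≡81, 3^8≡61, 3^16≡21, 3^32≡41, 3^64≡81, 3^128≡61, 3^256≡21, 3^512≡41.
Since 521 = 1 + 8 + 512 in binary, 3^521 ≡ 3·61·41 ≡ 3 (mod 100).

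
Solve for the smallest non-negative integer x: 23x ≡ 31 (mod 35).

23⁻¹ ≡ 32 (mod 35) because 23·32 = 736 = 21·35 + 1.
So x ≡ 32·31 = 992 ≡ 12 (mod 35).
Check: 23·12 = 276 = 7·35 + 31.

12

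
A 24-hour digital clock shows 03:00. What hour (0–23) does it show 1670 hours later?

Dividing 1670 by 24 gives quotient 69 and remainder 14.
(3 + 14) mod 24 = 17.

17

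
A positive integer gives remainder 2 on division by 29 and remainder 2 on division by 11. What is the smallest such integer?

Since 11·8 ≡ 1 (mod 29), take x = 2 + 11·((2−2)·8 mod 29) = 2 + 11·0 = 2.
Check: 2 mod 29 = 2, 2 mod 11 = 2.

2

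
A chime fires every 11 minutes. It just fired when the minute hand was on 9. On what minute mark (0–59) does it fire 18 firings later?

27

18·11 = 198.
Dividing 198 by 60 gives quotient 3 and remainder 18.
(9 + 18) mod 60 = 27.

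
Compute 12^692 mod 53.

47

Square-and-reduce mod 53: 12^1≡12, 12^2≡38, 12^4≡13, 12^8≡10, 12^16≡47, 12^32≡36, 12^64≡24, 12^128≡46, 12^256≡49, 12^512≡16.
692 = 4 + 16 + 32 + 128 + 512, so 12^692 ≡ 13·47·36·46·16 ≡ 47 (mod 53).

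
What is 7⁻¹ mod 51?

22

7·22 = 154 = 3·51 + 1, so 7⁻¹ ≡ 22 (mod 51).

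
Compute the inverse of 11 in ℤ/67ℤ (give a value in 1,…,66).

61

11·61 = 671 = 10·67 + 1, so 11⁻¹ ≡ 61 (mod 67).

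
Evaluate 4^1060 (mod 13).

9

Square-and-reduce mod 13: 4^1≡4, 4^2≡3, 4^4≡9, 4^8≡3, 4^16≡9, 4^32≡3, 4^64≡9, 4^128≡3, 4^256≡9, 4^512≡3, 4^1024≡9.
1060 = 4 + 32 + 1024, so 4^1060 ≡ 9·3·9 ≡ 9 (mod 13).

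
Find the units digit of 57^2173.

Last digits of 7^n: 7, 9, 3, 1 (period 4).
2173 leaves remainder 1 on division by 4, so 57^2173 ends in 7.

7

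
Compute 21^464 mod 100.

Square-and-reduce mod 100: 21^1≡21, 21^2≡41, 21^4≡81, 21^8≡61, 21^16≡21, 21^32≡41, 21^64≡81, 21^128≡61, 21^256≡21.
464 = 16 + 64 + 128 + 256, so 21^464 ≡ 21·81·61·21 ≡ 81 (mod 100).

81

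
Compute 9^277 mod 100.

69

By repeated squaring mod 100: 9^1≡9, 9^2≡81, 9^4≡61, 9^8≡21, 9^16≡41, 9^32≡81, 9^64≡61, 9^128≡21, 9^256≡41.
Since 277 = 1 + 4 + 16 + 256 in binary, 9^277 ≡ 9·61·41·41 ≡ 69 (mod 100).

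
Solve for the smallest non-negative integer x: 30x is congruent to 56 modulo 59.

53

30⁻¹ ≡ 2 (mod 59) because 30·2 = 60 = 1·59 + 1.
Multiplying both sides by 2: x ≡ 2·56 = 112 ≡ 53 (mod 59).
Check: 30·53 = 1590 = 26·59 + 56.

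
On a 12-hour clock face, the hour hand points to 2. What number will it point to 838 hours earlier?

838 − 69·12 = 10, so 838 ≡ 10 (mod 12).
2 − 10 → 4 on a 12-hour dial.

4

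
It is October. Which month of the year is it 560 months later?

June

Dividing 560 by 12 gives quotient 46 and remainder 8.
October + 8 months → June.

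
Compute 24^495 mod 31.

Square-and-reduce mod 31: 24^1≡24, 24^2≡18, 24^4≡14, 24^8≡10, 24^16≡7, 24^32≡18, 24^64≡14, 24^128≡10, 24^256≡7.
495 = 1 + 2 + 4 + 8 + 32 + 64 + 128 + 256, so 24^495 ≡ 24·18·14·10·18·14·10·7 ≡ 30 (mod 31).

30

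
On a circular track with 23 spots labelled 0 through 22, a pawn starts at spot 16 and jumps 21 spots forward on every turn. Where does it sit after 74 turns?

6

74·21 = 1554.
1554 − 67·23 = 13, so 1554 ≡ 13 (mod 23).
(16 + 13) mod 23 = 6.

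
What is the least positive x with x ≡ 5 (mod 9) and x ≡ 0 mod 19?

95

x ≡ 5 (mod 9) gives x ∈ {5, 14, 23, 32, 41, 50, 59, 68, …}.
The first of these with x mod 19 = 0 is 95.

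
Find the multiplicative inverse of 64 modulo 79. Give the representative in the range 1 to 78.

21

79 = 1·64 + 15
64 = 4·15 + 4
15 = 3·4 + 3
4 = 1·3 + 1
3 = 3·1 + 0
Back-substituting gives 64·21 ≡ 1 (mod 79).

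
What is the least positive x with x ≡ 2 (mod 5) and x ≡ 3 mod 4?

x ≡ 3 (mod 4) gives x ∈ {3, 7}.
The first of these with x mod 5 = 2 is 7.

7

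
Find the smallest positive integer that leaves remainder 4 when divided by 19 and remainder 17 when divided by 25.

42

x ≡ 4 (mod 19) gives x ∈ {4, 23, 42}.
The first of these with x mod 25 = 17 is 42.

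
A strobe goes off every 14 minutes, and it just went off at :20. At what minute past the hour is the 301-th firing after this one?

34

301·14 = 4214.
4214 mod 60 = 14 (since 70·60 = 4200).
(20 + 14) mod 60 = 34.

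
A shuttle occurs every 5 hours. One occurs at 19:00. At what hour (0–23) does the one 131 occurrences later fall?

131·5 = 655.
655 = 27·24 + 7, so 655 mod 24 = 7.
(19 + 7) mod 24 = 2.

2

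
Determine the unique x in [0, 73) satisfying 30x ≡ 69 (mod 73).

68

The inverse of 30 mod 73 is 56 (since 30·56 = 1680 ≡ 1).
So x ≡ 56·69 = 3864 ≡ 68 (mod 73).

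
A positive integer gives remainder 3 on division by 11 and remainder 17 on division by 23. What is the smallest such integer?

201

x ≡ 3 (mod 11) gives x ∈ {3, 14, 25, 36, 47, 58, 69, 80, …}.
The first of these with x mod 23 = 17 is 201.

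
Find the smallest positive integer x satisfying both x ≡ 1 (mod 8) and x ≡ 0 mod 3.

x ≡ 0 (mod 3) gives x ∈ {0, 3, 6, 9}.
The first of these with x mod 8 = 1 is 9.

9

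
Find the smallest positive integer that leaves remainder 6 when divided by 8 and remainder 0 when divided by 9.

54

x ≡ 6 (mod 8) gives x ∈ {6, 14, 22, 30, 38, 46, 54}.
The first of these with x mod 9 = 0 is 54.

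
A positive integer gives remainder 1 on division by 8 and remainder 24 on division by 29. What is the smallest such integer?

x ≡ 1 (mod 8) gives x ∈ {1, 9, 17, 25, 33, 41, 49, 57, …}.
The first of these with x mod 29 = 24 is 169.

169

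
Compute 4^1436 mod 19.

17

Square-and-reduce mod 19: 4^1≡4, 4^2≡16, 4^4≡9, 4^8≡5, 4^16≡6, 4^32≡17, 4^64≡4, 4^128≡16, 4^256≡9, 4^512≡5, 4^1024≡6.
1436 = 4 + 8 + 16 + 128 + 256 + 1024, so 4^1436 ≡ 9·5·6·16·9·6 ≡ 17 (mod 19).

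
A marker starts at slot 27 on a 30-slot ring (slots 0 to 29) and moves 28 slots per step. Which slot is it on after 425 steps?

425·28 = 11900.
Dividing 11900 by 30 gives quotient 396 and remainder 20.
(27 + 20) mod 30 = 17.

17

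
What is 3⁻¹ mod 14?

5

3·5 = 15 = 1·14 + 1, so 3⁻¹ ≡ 5 (mod 14).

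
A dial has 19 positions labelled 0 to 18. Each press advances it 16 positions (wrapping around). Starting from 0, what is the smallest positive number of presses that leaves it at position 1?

6

16·6 = 96 = 5·19 + 1, so 16⁻¹ ≡ 6 (mod 19).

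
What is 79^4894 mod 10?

Last digits of 9^n: 9, 1 (period 2).
4894 leaves remainder 0 on division by 2, so 79^4894 ends in 1.

1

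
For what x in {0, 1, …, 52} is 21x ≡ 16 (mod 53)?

26

The inverse of 21 mod 53 is 48 (since 21·48 = 1008 ≡ 1).
So x ≡ 48·16 = 768 ≡ 26 (mod 53).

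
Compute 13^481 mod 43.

14

Successive squares of 13 mod 43: 13^1≡13, 13^2≡40, 13^4≡9, 13^8≡38, 13^16≡25, 13^32≡23, 13^64≡13, 13^128≡40, 13^256≡9.
Since 481 = 1 + 32 + 64 + 128 + 256 in binary, 13^481 ≡ 13·23·13·40·9 ≡ 14 (mod 43).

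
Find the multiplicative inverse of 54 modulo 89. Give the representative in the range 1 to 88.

54·61 = 3294 = 37·89 + 1, so 54⁻¹ ≡ 61 (mod 89).

61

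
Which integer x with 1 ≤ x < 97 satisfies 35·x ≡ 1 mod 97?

61

35·61 = 2135 = 22·97 + 1, so 35⁻¹ ≡ 61 (mod 97).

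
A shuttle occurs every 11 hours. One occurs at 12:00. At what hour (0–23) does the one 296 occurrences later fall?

4

296·11 = 3256.
3256 mod 24 = 16 (since 135·24 = 3240).
(12 + 16) mod 24 = 4.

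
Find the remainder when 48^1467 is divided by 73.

Successive squares of 48 mod 73: 48^1≡48, 48^2≡41, 48^4≡2, 48^8≡4, 48^16≡16, 48^32≡37, 48^64≡55, 48^128≡32, 48^256≡2, 48^512≡4, 48^1024≡16.
Since 1467 = 1 + 2 + 8 + 16 + 32 + 128 + 256 + 1024 in binary, 48^1467 ≡ 48·41·4·16·37·32·2·16 ≡ 27 (mod 73).

27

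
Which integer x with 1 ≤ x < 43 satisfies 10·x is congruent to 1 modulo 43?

10·13 = 130 = 3·43 + 1, so 10⁻¹ ≡ 13 (mod 43).

13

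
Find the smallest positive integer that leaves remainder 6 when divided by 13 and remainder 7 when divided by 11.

x ≡ 7 (mod 11) gives x ∈ {7, 18, 29, 40, 51, 62, 73, 84}.
The first of these with x mod 13 = 6 is 84.

84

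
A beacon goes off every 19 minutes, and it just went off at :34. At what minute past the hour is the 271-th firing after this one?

271·19 = 5149.
5149 − 85·60 = 49, so 5149 ≡ 49 (mod 60).
(34 + 49) mod 60 = 23.

23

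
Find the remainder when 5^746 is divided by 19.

4

Square-and-reduce mod 19: 5^1≡5, 5^2≡6, 5^4≡17, 5^8≡4, 5^16≡16, 5^32≡9, 5^64≡5, 5^128≡6, 5^256≡17, 5^512≡4.
Since 746 = 2 + 8 + 32 + 64 + 128 + 512 in binary, 5^746 ≡ 6·4·9·5·6·4 ≡ 4 (mod 19).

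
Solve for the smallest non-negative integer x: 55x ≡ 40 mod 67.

19

The inverse of 55 mod 67 is 39 (since 55·39 = 2145 ≡ 1).
Multiplying both sides by 39: x ≡ 39·40 = 1560 ≡ 19 (mod 67).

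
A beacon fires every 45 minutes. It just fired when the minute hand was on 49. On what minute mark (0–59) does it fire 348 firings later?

348·45 = 15660.
Dividing 15660 by 60 gives quotient 261 and remainder 0.
(49 + 0) mod 60 = 49.

49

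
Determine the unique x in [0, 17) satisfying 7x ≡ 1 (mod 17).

5

7⁻¹ ≡ 5 (mod 17) because 7·5 = 35 = 2·17 + 1.
Multiplying both sides by 5: x ≡ 5·1 = 5 ≡ 5 (mod 17).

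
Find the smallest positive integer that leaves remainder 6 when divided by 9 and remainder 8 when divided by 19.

Since 19·1 ≡ 1 (mod 9), take x = 8 + 19·((6−8)·1 mod 9) = 8 + 19·7 = 141.
Check: 141 mod 9 = 6, 141 mod 19 = 8.

141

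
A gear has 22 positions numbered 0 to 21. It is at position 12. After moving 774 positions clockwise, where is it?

774 − 35·22 = 4, so 774 ≡ 4 (mod 22).
(12 + 4) mod 22 = 16.

16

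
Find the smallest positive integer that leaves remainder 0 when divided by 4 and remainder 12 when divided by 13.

12

x ≡ 0 (mod 4) gives x ∈ {0, 4, 8, 12}.
The first of these with x mod 13 = 12 is 12.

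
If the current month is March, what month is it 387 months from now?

June

387 = 32·12 + 3, so 387 mod 12 = 3.
March + 3 months → June.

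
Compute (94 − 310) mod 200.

Dividing 310 by 200 gives quotient 1 and remainder 110.
(94 − 110) mod 200 = 184.

184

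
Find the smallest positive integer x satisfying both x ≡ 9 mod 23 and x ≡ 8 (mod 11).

Since 11·21 ≡ 1 (mod 23), take x = 8 + 11·((9−8)·21 mod 23) = 8 + 11·21 = 239.
Check: 239 mod 23 = 9, 239 mod 11 = 8.

239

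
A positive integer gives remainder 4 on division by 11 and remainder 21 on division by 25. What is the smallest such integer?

Since 25·4 ≡ 1 (mod 11), take x = 21 + 25·((4−21)·4 mod 11) = 21 + 25·9 = 246.
Check: 246 mod 11 = 4, 246 mod 25 = 21.

246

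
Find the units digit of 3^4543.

Last digits of 3^n: 3, 9, 7, 1 (period 4).
4543 mod 4 = 3, so the last digit matches 3^3 = 7.

7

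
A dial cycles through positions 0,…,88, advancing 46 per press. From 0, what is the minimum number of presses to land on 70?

17

The inverse of 46 mod 89 is 60 (since 46·60 = 2760 ≡ 1).
So x ≡ 60·70 = 4200 ≡ 17 (mod 89).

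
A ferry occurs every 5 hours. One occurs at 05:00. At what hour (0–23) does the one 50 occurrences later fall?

50·5 = 250.
250 = 10·24 + 10, so 250 mod 24 = 10.
(5 + 10) mod 24 = 15.

15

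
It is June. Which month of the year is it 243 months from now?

243 = 20·12 + 3, so 243 mod 12 = 3.
June + 3 months → September.

September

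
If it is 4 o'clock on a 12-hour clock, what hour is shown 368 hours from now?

12

368 = 30·12 + 8, so 368 mod 12 = 8.
4 + 8 → 12 on a 12-hour dial.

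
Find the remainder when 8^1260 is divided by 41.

By repeated squaring mod 41: 8^1≡8, 8^2≡23, 8^4≡37, 8^8≡16, 8^16≡10, 8^32≡18, 8^64≡37, 8^128≡16, 8^256≡10, 8^512≡18, 8^1024≡37.
1260 = 4 + 8 + 32 + 64 + 128 + 1024, so 8^1260 ≡ 37·16·18·37·16·37 ≡ 1 (mod 41).

1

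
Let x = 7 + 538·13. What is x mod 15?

11

538·13 = 6994.
6994 = 466·15 + 4, so 6994 mod 15 = 4.
(7 + 4) mod 15 = 11.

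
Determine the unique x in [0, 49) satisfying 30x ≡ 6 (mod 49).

The inverse of 30 mod 49 is 18 (since 30·18 = 540 ≡ 1).
So x ≡ 18·6 = 108 ≡ 10 (mod 49).

10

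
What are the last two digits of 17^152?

61

Square-and-reduce mod 100: 17^1≡17, 17^2≡89, 17^4≡21, 17^8≡41, 17^16≡81, 17^32≡61, 17^64≡21, 17^128≡41.
Since 152 = 8 + 16 + 128 in binary, 17^152 ≡ 41·81·41 ≡ 61 (mod 100).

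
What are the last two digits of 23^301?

23

Successive squares of 23 mod 100: 23^1≡23, 23^2≡29, 23^4≡41, 23^8≡81, 23^16≡61, 23^32≡21, 23^64≡41, 23^128≡81, 23^256≡61.
Since 301 = 1 + 4 + 8 + 32 + 256 in binary, 23^301 ≡ 23·41·81·21·61 ≡ 23 (mod 100).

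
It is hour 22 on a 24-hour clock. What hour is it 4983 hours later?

4983 mod 24 = 15 (since 207·24 = 4968).
(22 + 15) mod 24 = 13.

13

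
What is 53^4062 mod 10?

The units digit of 53^n cycles with period 4: 3, 9, 7, 1, …
4062 leaves remainder 2 on division by 4, so 53^4062 ends in 9.

9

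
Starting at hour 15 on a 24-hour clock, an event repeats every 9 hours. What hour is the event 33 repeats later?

0

33·9 = 297.
297 = 12·24 + 9, so 297 mod 24 = 9.
(15 + 9) mod 24 = 0.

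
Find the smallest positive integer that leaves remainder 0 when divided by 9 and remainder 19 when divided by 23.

Since 23·2 ≡ 1 (mod 9), take x = 19 + 23·((0−19)·2 mod 9) = 19 + 23·7 = 180.
Check: 180 mod 9 = 0, 180 mod 23 = 19.

180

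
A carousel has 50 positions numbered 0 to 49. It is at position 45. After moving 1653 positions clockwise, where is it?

1653 = 33·50 + 3, so 1653 mod 50 = 3.
(45 + 3) mod 50 = 48.

48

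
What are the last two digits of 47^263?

By repeated squaring mod 100: 47^1≡47, 47^2≡9, 47^4≡81, 47^8≡61, 47^16≡21, 47^32≡41, 47^64≡81, 47^128≡61, 47^256≡21.
263 = 1 + 2 + 4 + 256, so 47^263 ≡ 47·9·81·21 ≡ 23 (mod 100).

23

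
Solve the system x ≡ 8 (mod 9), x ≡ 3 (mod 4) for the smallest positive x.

x ≡ 3 (mod 4) gives x ∈ {3, 7, 11, 15, 19, 23, 27, 31, …}.
The first of these with x mod 9 = 8 is 35.

35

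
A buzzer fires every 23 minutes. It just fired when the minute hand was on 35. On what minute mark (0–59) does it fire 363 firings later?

363·23 = 8349.
Dividing 8349 by 60 gives quotient 139 and remainder 9.
(35 + 9) mod 60 = 44.

44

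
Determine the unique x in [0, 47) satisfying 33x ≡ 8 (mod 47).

33⁻¹ ≡ 10 (mod 47) because 33·10 = 330 = 7·47 + 1.
So x ≡ 10·8 = 80 ≡ 33 (mod 47).

33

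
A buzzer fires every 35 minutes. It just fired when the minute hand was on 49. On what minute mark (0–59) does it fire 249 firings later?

249·35 = 8715.
Dividing 8715 by 60 gives quotient 145 and remainder 15.
(49 + 15) mod 60 = 4.

4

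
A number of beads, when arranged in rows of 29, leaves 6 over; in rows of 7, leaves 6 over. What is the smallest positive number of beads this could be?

6

Since 7·25 ≡ 1 (mod 29), take x = 6 + 7·((6−6)·25 mod 29) = 6 + 7·0 = 6.
Check: 6 mod 29 = 6, 6 mod 7 = 6.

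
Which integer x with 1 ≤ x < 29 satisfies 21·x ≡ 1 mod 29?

29 = 1·21 + 8
21 = 2·8 + 5
8 = 1·5 + 3
5 = 1·3 + 2
3 = 1·2 + 1
2 = 2·1 + 0
Back-substituting gives 21·18 ≡ 1 (mod 29).

18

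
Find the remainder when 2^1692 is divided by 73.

1

Successive squares of 2 mod 73: 2^1≡2, 2^2≡4, 2^4≡16, 2^8≡37, 2^16≡55, 2^32≡32, 2^64≡2, 2^128≡4, 2^256≡16, 2^512≡37, 2^1024≡55.
Since 1692 = 4 + 8 + 16 + 128 + 512 + 1024 in binary, 2^1692 ≡ 16·37·55·4·37·55 ≡ 1 (mod 73).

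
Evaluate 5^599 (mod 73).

Square-and-reduce mod 73: 5^1≡5, 5^2≡25, 5^4≡41, 5^8≡2, 5^16≡4, 5^32≡16, 5^64≡37, 5^128≡55, 5^256≡32, 5^512≡2.
599 = 1 + 2 + 4 + 16 + 64 + 512, so 5^599 ≡ 5·25·41·4·37·2 ≡ 60 (mod 73).

60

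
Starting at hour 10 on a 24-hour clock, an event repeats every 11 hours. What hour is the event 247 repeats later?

15

247·11 = 2717.
2717 mod 24 = 5 (since 113·24 = 2712).
(10 + 5) mod 24 = 15.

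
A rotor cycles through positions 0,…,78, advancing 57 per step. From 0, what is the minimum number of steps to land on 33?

The inverse of 57 mod 79 is 61 (since 57·61 = 3477 ≡ 1).
So x ≡ 61·33 = 2013 ≡ 38 (mod 79).

38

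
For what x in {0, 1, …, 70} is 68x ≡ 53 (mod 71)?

6

68⁻¹ ≡ 47 (mod 71) because 68·47 = 3196 = 45·71 + 1.
So x ≡ 47·53 = 2491 ≡ 6 (mod 71).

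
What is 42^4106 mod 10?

Powers of 2 mod 10 repeat with period 4: 2, 4, 8, 6.
4106 leaves remainder 2 on division by 4, so 42^4106 ends in 4.

4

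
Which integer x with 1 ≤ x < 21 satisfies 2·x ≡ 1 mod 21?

11

2·11 = 22 = 1·21 + 1, so 2⁻¹ ≡ 11 (mod 21).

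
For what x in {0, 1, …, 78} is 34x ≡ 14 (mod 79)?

19

The inverse of 34 mod 79 is 7 (since 34·7 = 238 ≡ 1).
So x ≡ 7·14 = 98 ≡ 19 (mod 79).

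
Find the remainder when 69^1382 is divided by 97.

27

Successive squares of 69 mod 97: 69^1≡69, 69^2≡8, 69^4≡64, 69^8≡22, 69^16≡96, 69^32≡1, 69^64≡1, 69^128≡1, 69^256≡1, 69^512≡1, 69^1024≡1.
Since 1382 = 2 + 4 + 32 + 64 + 256 + 1024 in binary, 69^1382 ≡ 8·64·1·1·1·1 ≡ 27 (mod 97).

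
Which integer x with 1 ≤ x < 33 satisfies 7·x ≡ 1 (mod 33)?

19

7·19 = 133 = 4·33 + 1, so 7⁻¹ ≡ 19 (mod 33).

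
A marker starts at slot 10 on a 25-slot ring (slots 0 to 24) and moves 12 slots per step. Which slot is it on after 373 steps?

373·12 = 4476.
4476 mod 25 = 1 (since 179·25 = 4475).
(10 + 1) mod 25 = 11.

11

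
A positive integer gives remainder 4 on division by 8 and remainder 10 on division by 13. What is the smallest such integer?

36

x ≡ 4 (mod 8) gives x ∈ {4, 12, 20, 28, 36}.
The first of these with x mod 13 = 10 is 36.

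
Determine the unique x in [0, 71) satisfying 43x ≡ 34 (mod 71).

14

43⁻¹ ≡ 38 (mod 71) because 43·38 = 1634 = 23·71 + 1.
So x ≡ 38·34 = 1292 ≡ 14 (mod 71).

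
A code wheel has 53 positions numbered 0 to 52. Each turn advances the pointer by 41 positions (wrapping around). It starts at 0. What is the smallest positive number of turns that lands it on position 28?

41⁻¹ ≡ 22 (mod 53) because 41·22 = 902 = 17·53 + 1.
So x ≡ 22·28 = 616 ≡ 33 (mod 53).

33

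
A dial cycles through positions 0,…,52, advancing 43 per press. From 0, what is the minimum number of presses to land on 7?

43⁻¹ ≡ 37 (mod 53) because 43·37 = 1591 = 30·53 + 1.
Multiplying both sides by 37: x ≡ 37·7 = 259 ≡ 47 (mod 53).
Check: 43·47 = 2021 = 38·53 + 7.

47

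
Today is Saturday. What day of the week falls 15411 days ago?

Dividing 15411 by 7 gives quotient 2201 and remainder 4.
Saturday − 4 days → Tuesday.

Tuesday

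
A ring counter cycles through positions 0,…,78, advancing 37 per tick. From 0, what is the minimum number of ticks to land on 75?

49

The inverse of 37 mod 79 is 47 (since 37·47 = 1739 ≡ 1).
So x ≡ 47·75 = 3525 ≡ 49 (mod 79).
Check: 37·49 = 1813 = 22·79 + 75.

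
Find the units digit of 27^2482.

Powers of 7 mod 10 repeat with period 4: 7, 9, 3, 1.
2482 leaves remainder 2 on division by 4, so 27^2482 ends in 9.

9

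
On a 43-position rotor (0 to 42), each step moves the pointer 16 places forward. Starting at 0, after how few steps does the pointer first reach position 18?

16⁻¹ ≡ 35 (mod 43) because 16·35 = 560 = 13·43 + 1.
So x ≡ 35·18 = 630 ≡ 28 (mod 43).

28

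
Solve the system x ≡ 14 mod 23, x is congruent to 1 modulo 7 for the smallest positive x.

106

Since 7·10 ≡ 1 (mod 23), take x = 1 + 7·((14−1)·10 mod 23) = 1 + 7·15 = 106.
Check: 106 mod 23 = 14, 106 mod 7 = 1.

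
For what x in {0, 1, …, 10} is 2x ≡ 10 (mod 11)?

2⁻¹ ≡ 6 (mod 11) because 2·6 = 12 = 1·11 + 1.
Multiplying both sides by 6: x ≡ 6·10 = 60 ≡ 5 (mod 11).
Check: 2·5 = 10 = 0·11 + 10.

5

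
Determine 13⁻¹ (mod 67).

67 = 5·13 + 2
13 = 6·2 + 1
2 = 2·1 + 0
Back-substituting gives 13·31 ≡ 1 (mod 67).

31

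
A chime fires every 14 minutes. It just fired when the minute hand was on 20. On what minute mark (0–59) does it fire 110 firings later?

0

110·14 = 1540.
1540 mod 60 = 40 (since 25·60 = 1500).
(20 + 40) mod 60 = 0.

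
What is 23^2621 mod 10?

3

Last digits of 3^n: 3, 9, 7, 1 (period 4).
2621 leaves remainder 1 on division by 4, so 23^2621 ends in 3.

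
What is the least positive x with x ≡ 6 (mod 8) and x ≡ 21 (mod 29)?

166

x ≡ 6 (mod 8) gives x ∈ {6, 14, 22, 30, 38, 46, 54, 62, …}.
The first of these with x mod 29 = 21 is 166.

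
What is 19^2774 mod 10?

1

Last digits of 9^n: 9, 1 (period 2).
2774 mod 2 = 0, so the last digit matches 9^2 = 1.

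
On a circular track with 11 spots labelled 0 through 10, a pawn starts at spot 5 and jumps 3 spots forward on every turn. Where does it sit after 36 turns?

36·3 = 108.
108 = 9·11 + 9, so 108 mod 11 = 9.
(5 + 9) mod 11 = 3.

3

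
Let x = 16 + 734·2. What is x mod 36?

734·2 = 1468.
1468 = 40·36 + 28, so 1468 mod 36 = 28.
(16 + 28) mod 36 = 8.

8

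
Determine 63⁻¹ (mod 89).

65

89 = 1·63 + 26
63 = 2·26 + 11
26 = 2·11 + 4
11 = 2·4 + 3
4 = 1·3 + 1
3 = 3·1 + 0
Back-substituting gives 63·65 ≡ 1 (mod 89).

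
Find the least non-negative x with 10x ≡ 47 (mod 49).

10⁻¹ ≡ 5 (mod 49) because 10·5 = 50 = 1·49 + 1.
So x ≡ 5·47 = 235 ≡ 39 (mod 49).
Check: 10·39 = 390 = 7·49 + 47.

39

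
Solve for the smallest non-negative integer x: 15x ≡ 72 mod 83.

The inverse of 15 mod 83 is 72 (since 15·72 = 1080 ≡ 1).
So x ≡ 72·72 = 5184 ≡ 38 (mod 83).

38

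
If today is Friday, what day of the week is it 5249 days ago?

Saturday

5249 = 749·7 + 6, so 5249 mod 7 = 6.
Friday − 6 days → Saturday.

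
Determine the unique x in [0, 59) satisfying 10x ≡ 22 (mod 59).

The inverse of 10 mod 59 is 6 (since 10·6 = 60 ≡ 1).
Multiplying both sides by 6: x ≡ 6·22 = 132 ≡ 14 (mod 59).

14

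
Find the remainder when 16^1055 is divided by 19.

Successive squares of 16 mod 19: 16^1≡16, 16^2≡9, 16^4≡5, 16^8≡6, 16^16≡17, 16^32≡4, 16^64≡16, 16^128≡9, 16^256≡5, 16^512≡6, 16^1024≡17.
Since 1055 = 1 + 2 + 4 + 8 + 16 + 1024 in binary, 16^1055 ≡ 16·9·5·6·17·17 ≡ 9 (mod 19).

9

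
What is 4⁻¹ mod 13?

4·10 = 40 = 3·13 + 1, so 4⁻¹ ≡ 10 (mod 13).

10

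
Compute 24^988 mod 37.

Successive squares of 24 mod 37: 24^1≡24, 24^2≡21, 24^4≡34, 24^8≡9, 24^16≡7, 24^32≡12, 24^64≡33, 24^128≡16, 24^256≡34, 24^512≡9.
988 = 4 + 8 + 16 + 64 + 128 + 256 + 512, so 24^988 ≡ 34·9·7·33·16·34·9 ≡ 7 (mod 37).

7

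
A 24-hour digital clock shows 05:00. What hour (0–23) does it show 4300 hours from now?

4300 − 179·24 = 4, so 4300 ≡ 4 (mod 24).
(5 + 4) mod 24 = 9.

9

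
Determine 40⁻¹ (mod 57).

40·10 = 400 = 7·57 + 1, so 40⁻¹ ≡ 10 (mod 57).

10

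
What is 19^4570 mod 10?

Last digits of 9^n: 9, 1 (period 2).
4570 mod 2 = 0, so the last digit matches 9^2 = 1.

1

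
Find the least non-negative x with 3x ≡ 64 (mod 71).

45

The inverse of 3 mod 71 is 24 (since 3·24 = 72 ≡ 1).
So x ≡ 24·64 = 1536 ≡ 45 (mod 71).
Check: 3·45 = 135 = 1·71 + 64.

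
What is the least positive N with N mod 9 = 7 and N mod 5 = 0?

25

x ≡ 0 (mod 5) gives x ∈ {0, 5, 10, 15, 20, 25}.
The first of these with x mod 9 = 7 is 25.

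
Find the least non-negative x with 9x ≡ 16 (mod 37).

10

The inverse of 9 mod 37 is 33 (since 9·33 = 297 ≡ 1).
So x ≡ 33·16 = 528 ≡ 10 (mod 37).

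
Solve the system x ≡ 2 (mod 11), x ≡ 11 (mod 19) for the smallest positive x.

68

Since 19·7 ≡ 1 (mod 11), take x = 11 + 19·((2−11)·7 mod 11) = 11 + 19·3 = 68.
Check: 68 mod 11 = 2, 68 mod 19 = 11.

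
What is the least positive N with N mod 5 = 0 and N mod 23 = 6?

75

Since 23·2 ≡ 1 (mod 5), take x = 6 + 23·((0−6)·2 mod 5) = 6 + 23·3 = 75.
Check: 75 mod 5 = 0, 75 mod 23 = 6.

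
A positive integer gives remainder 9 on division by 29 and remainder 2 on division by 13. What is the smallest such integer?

67

x ≡ 2 (mod 13) gives x ∈ {2, 15, 28, 41, 54, 67}.
The first of these with x mod 29 = 9 is 67.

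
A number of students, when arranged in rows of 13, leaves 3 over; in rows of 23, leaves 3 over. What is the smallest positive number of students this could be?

3

x ≡ 3 (mod 13) gives x ∈ {3}.
The first of these with x mod 23 = 3 is 3.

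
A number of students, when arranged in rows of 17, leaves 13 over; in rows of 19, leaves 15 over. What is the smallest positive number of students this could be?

319

Since 19·9 ≡ 1 (mod 17), take x = 15 + 19·((13−15)·9 mod 17) = 15 + 19·16 = 319.
Check: 319 mod 17 = 13, 319 mod 19 = 15.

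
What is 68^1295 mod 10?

2

The units digit of 68^n cycles with period 4: 8, 4, 2, 6, …
1295 mod 4 = 3, so the last digit matches 8^3 = 2.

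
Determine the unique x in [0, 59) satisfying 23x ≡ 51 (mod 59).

33

23⁻¹ ≡ 18 (mod 59) because 23·18 = 414 = 7·59 + 1.
So x ≡ 18·51 = 918 ≡ 33 (mod 59).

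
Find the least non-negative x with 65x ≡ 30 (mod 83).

26

The inverse of 65 mod 83 is 23 (since 65·23 = 1495 ≡ 1).
Multiplying both sides by 23: x ≡ 23·30 = 690 ≡ 26 (mod 83).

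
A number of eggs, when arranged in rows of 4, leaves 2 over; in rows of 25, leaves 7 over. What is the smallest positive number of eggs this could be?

x ≡ 2 (mod 4) gives x ∈ {2, 6, 10, 14, 18, 22, 26, 30, …}.
The first of these with x mod 25 = 7 is 82.

82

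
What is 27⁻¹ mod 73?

27·46 = 1242 = 17·73 + 1, so 27⁻¹ ≡ 46 (mod 73).

46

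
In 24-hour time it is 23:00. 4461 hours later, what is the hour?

4461 − 185·24 = 21, so 4461 ≡ 21 (mod 24).
(23 + 21) mod 24 = 20.

20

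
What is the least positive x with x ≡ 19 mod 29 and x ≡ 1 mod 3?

x ≡ 1 (mod 3) gives x ∈ {1, 4, 7, 10, 13, 16, 19}.
The first of these with x mod 29 = 19 is 19.

19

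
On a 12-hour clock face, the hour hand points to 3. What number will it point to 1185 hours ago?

Dividing 1185 by 12 gives quotient 98 and remainder 9.
3 − 9 → 6 on a 12-hour dial.

6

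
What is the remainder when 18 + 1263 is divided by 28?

Dividing 1263 by 28 gives quotient 45 and remainder 3.
(18 + 3) mod 28 = 21.

21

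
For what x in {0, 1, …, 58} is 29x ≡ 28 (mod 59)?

29⁻¹ ≡ 57 (mod 59) because 29·57 = 1653 = 28·59 + 1.
So x ≡ 57·28 = 1596 ≡ 3 (mod 59).

3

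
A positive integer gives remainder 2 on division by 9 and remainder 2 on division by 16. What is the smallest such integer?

2

Since 16·4 ≡ 1 (mod 9), take x = 2 + 16·((2−2)·4 mod 9) = 2 + 16·0 = 2.
Check: 2 mod 9 = 2, 2 mod 16 = 2.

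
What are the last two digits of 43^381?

43

Successive squares of 43 mod 100: 43^1≡43, 43^2≡49, 43^4≡1, 43^8≡1, 43^16≡1, 43^32≡1, 43^64≡1, 43^128≡1, 43^256≡1.
Since 381 = 1 + 4 + 8 + 16 + 32 + 64 + 256 in binary, 43^381 ≡ 43·1·1·1·1·1·1 ≡ 43 (mod 100).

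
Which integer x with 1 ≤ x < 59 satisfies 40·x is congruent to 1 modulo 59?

59 = 1·40 + 19
40 = 2·19 + 2
19 = 9·2 + 1
2 = 2·1 + 0
Back-substituting gives 40·31 ≡ 1 (mod 59).

31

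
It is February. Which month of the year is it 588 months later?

February

Dividing 588 by 12 gives quotient 49 and remainder 0.
February + 0 months → February.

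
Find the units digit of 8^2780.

6

The units digit of 8^n cycles with period 4: 8, 4, 2, 6, …
2780 leaves remainder 0 on division by 4, so 8^2780 ends in 6.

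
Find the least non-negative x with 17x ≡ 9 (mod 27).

17⁻¹ ≡ 8 (mod 27) because 17·8 = 136 = 5·27 + 1.
Multiplying both sides by 8: x ≡ 8·9 = 72 ≡ 18 (mod 27).

18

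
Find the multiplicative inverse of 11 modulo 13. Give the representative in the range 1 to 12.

11·6 = 66 = 5·13 + 1, so 11⁻¹ ≡ 6 (mod 13).

6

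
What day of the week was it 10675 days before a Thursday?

Thursday

10675 mod 7 = 0 (since 1525·7 = 10675).
Thursday − 0 days → Thursday.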